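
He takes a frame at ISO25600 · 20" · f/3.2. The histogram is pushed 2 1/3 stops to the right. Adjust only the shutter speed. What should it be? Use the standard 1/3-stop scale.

Overexposed by 2 1/3 stops → need 2 1/3 stops darker.
Shutter speed: 20 → 15 → 13 → 10 → 8 → 6 → 5 → 4.

4 s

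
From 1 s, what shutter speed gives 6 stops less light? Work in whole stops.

1/60s

Shutter speed: 1 → 1/2 → 1/4 → 1/8 → 1/15 → 1/30 → 1/60 — 6 stops faster (darker).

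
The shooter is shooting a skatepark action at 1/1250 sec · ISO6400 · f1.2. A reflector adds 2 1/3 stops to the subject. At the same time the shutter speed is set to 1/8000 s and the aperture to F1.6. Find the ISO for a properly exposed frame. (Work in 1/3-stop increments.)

ISO 12800

Scene light: 2 1/3 stops brighter.
Shutter speed: 1/1250 → 1/1600 → 1/2000 → 1/2500 → 1/3200 → 1/4000 → 1/5000 → 1/6400 → 1/8000 — 2 2/3 stops shorter (darker).
Aperture: f/1.2 → f/1.4 → f/1.6 — 2/3 stop smaller aperture (darker).
Net so far: 1 stop darker. ISO: 6400 → 8000 → 10000 → 12800.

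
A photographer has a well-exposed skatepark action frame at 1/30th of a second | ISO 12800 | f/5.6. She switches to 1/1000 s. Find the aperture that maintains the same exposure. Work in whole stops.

f/1.0

Shutter speed: 1/30 → 1/60 → 1/125 → 1/250 → 1/500 → 1/1000 — 5 stops faster (darker).
Need 5 stops brighter from the aperture: f/5.6 → f/4 → f/2.8 → f/2 → f/1.4 → f/1.0.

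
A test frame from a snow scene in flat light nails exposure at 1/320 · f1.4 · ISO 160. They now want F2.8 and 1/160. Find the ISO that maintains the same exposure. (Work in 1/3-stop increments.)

Aperture: f/1.4 → f/1.6 → f/1.8 → f/2 → f/2.2 → f/2.5 → f/2.8 — 2 stops narrower (darker).
Shutter speed: 1/320 → 1/250 → 1/200 → 1/160 — 1 stop longer (brighter).
Net change so far: 1 stop darker. Offset with the ISO: 160 → 200 → 250 → 320.

ISO 320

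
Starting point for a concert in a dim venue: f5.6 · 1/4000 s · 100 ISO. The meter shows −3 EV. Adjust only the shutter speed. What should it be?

1/500s

Underexposed by 3 stops → need 3 stops brighter.
Shutter speed: 1/4000 → 1/2000 → 1/1000 → 1/500.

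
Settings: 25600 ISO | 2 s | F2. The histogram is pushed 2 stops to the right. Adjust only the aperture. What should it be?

f/4

Overexposed by 2 stops → need 2 stops darker.
Aperture: f/2 → f/2.8 → f/4.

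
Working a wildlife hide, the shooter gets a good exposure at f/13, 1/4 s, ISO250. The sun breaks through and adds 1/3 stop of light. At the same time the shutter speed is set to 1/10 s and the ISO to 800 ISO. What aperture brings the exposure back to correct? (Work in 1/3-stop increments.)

Scene light: 1/3 stop brighter.
Shutter speed: 1/4 → 1/5 → 1/6 → 1/8 → 1/10 — 1 1/3 stops faster (darker).
ISO: 250 → 320 → 400 → 500 → 640 → 800 — 1 2/3 stops raised (brighter).
Net so far: 2/3 stop brighter. Aperture: f/13 → f/14 → f/16.

f/16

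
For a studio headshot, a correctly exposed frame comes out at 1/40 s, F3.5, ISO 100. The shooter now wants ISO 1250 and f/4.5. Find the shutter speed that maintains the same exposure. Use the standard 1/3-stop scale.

1/320s

ISO: 100 → 125 → 160 → 200 → 250 → 320 → 400 → 500 → 640 → 800 → 1000 → 1250 — 3 2/3 stops higher (brighter).
Aperture: f/3.5 → f/4 → f/4.5 — 2/3 stop narrower (darker).
Net change so far: 3 stops brighter. Offset with the shutter speed: 1/40 → 1/50 → 1/60 → 1/80 → 1/100 → 1/125 → 1/160 → 1/200 → 1/250 → 1/320.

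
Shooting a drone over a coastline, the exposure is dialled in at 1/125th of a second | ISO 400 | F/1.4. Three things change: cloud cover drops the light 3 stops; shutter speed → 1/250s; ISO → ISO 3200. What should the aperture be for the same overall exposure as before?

Scene light: 3 stops darker.
Shutter speed: 1/125 → 1/250 — 1 stop shorter (darker).
ISO: 400 → 800 → 1600 → 3200 — 3 stops higher (brighter).
Net so far: 1 stop darker. Aperture: f/1.4 → f/1.0.

f/1.0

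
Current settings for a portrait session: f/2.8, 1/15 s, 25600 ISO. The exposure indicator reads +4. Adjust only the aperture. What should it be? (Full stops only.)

Overexposed by 4 stops → need 4 stops darker.
Aperture: f/2.8 → f/4 → f/5.6 → f/8 → f/11.

f/11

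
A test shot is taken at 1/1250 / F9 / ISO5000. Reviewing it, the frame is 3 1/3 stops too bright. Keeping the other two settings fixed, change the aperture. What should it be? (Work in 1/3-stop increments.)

Overexposed by 3 1/3 stops → need 3 1/3 stops darker.
Aperture: f/9 → f/10 → f/11 → f/13 → f/14 → f/16 → f/18 → f/20 → f/22 → f/25 → f/29.

f/29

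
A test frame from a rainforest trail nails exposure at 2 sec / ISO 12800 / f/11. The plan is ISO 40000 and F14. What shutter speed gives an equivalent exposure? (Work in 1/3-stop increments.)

ISO: 12800 → 16000 → 20000 → 25600 → 32000 → 40000 — 1 2/3 stops raised (brighter).
Aperture: f/11 → f/13 → f/14 — 2/3 stop smaller aperture (darker).
Net change so far: 1 stop brighter. Offset with the shutter speed: 2 → 1.6 → 1.3 → 1.

1 s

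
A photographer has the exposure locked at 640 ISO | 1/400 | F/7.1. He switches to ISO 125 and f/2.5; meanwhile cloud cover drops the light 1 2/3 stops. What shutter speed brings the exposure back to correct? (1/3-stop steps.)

1/200s

Scene light: 1 2/3 stops darker.
ISO: 640 → 500 → 400 → 320 → 250 → 200 → 160 → 125 — 2 1/3 stops lower (darker).
Aperture: f/7.1 → f/6.3 → f/5.6 → f/5 → f/4.5 → f/4 → f/3.5 → f/3.2 → f/2.8 → f/2.5 — 3 stops opened up (brighter).
Net so far: 1 stop darker. Shutter speed: 1/400 → 1/320 → 1/250 → 1/200.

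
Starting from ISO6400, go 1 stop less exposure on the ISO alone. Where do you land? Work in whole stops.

ISO 3200

ISO: 6400 → 3200 — 1 stop lower (darker).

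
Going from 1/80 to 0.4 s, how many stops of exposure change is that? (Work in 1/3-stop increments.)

5 stops

1/80 → 1/60 → 1/50 → 1/40 → 1/30 → 1/25 → 1/20 → 1/15 → 1/13 → 1/10 → 1/8 → 1/6 → 1/5 → 1/4 → 0.3 → 0.4 — count the steps: 15 third-stops = 5 stops.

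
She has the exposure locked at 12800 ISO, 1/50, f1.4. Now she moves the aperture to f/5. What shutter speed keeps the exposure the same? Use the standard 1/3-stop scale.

1/4s

Aperture: f/1.4 → f/1.6 → f/1.8 → f/2 → f/2.2 → f/2.5 → f/2.8 → f/3.2 → f/3.5 → f/4 → f/4.5 → f/5 — 3 2/3 stops stopped down (darker).
Need 3 2/3 stops brighter from the shutter speed: 1/50 → 1/40 → 1/30 → 1/25 → 1/20 → 1/15 → 1/13 → 1/10 → 1/8 → 1/6 → 1/5 → 1/4.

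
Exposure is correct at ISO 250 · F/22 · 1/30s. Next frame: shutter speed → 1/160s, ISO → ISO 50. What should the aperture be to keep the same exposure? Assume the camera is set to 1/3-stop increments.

Shutter speed: 1/30 → 1/40 → 1/50 → 1/60 → 1/80 → 1/100 → 1/125 → 1/160 — 2 1/3 stops faster (darker).
ISO: 250 → 200 → 160 → 125 → 100 → 80 → 64 → 50 — 2 1/3 stops lower (darker).
Net change so far: 4 2/3 stops darker. Offset with the aperture: f/22 → f/20 → f/18 → f/16 → f/14 → f/13 → f/11 → f/10 → f/9 → f/8 → f/7.1 → f/6.3 → f/5.6 → f/5 → f/4.5.

f/4.5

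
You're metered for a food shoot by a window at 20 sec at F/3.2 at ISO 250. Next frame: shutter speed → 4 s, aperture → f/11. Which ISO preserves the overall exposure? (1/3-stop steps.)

Shutter speed: 20 → 15 → 13 → 10 → 8 → 6 → 5 → 4 — 2 1/3 stops faster (darker).
Aperture: f/3.2 → f/3.5 → f/4 → f/4.5 → f/5 → f/5.6 → f/6.3 → f/7.1 → f/8 → f/9 → f/10 → f/11 — 3 2/3 stops narrower (darker).
Net change so far: 6 stops darker. Offset with the ISO: 250 → 320 → 400 → 500 → 640 → 800 → 1000 → 1250 → 1600 → 2000 → 2500 → 3200 → 4000 → 5000 → 6400 → 8000 → 10000 → 12800 → 16000.

ISO 16000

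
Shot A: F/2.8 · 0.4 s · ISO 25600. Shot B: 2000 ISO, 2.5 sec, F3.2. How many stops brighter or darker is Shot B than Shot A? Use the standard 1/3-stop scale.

1 1/3 stops darker

Aperture: f/2.8 → f/3.2 — 1/3 stop stopped down (darker).
Shutter speed: 0.4 → 0.5 → 0.6 → 0.8 → 1 → 1.3 → 1.6 → 2 → 2.5 — 2 2/3 stops slower (brighter).
ISO: 25600 → 20000 → 16000 → 12800 → 10000 → 8000 → 6400 → 5000 → 4000 → 3200 → 2500 → 2000 — 3 2/3 stops dropped (darker).
Net: −1/3 +2 2/3 −3 2/3 = −1 1/3 stops.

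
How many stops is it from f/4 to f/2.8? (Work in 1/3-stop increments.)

1 stop

f/4 → f/3.5 → f/3.2 → f/2.8 — count the steps: 3 third-stops = 1 stop.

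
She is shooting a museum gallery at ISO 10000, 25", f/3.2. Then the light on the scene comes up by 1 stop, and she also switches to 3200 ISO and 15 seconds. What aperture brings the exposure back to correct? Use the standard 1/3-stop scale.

Scene light: 1 stop brighter.
ISO: 10000 → 8000 → 6400 → 5000 → 4000 → 3200 — 1 2/3 stops lower (darker).
Shutter speed: 25 → 20 → 15 — 2/3 stop faster (darker).
Net so far: 1 1/3 stops darker. Aperture: f/3.2 → f/2.8 → f/2.5 → f/2.2 → f/2.

f/2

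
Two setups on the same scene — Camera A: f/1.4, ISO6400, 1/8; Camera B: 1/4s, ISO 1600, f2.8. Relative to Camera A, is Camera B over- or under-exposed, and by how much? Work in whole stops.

3 stops darker

Aperture: f/1.4 → f/2 → f/2.8 — 2 stops narrower (darker).
Shutter speed: 1/8 → 1/4 — 1 stop slower (brighter).
ISO: 6400 → 3200 → 1600 — 2 stops dropped (darker).
Net: −2 +1 −2 = −3 stops.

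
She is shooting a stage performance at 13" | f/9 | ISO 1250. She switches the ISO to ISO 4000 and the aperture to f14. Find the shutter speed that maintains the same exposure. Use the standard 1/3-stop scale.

ISO: 1250 → 1600 → 2000 → 2500 → 3200 → 4000 — 1 2/3 stops raised (brighter).
Aperture: f/9 → f/10 → f/11 → f/13 → f/14 — 1 1/3 stops stopped down (darker).
Net change so far: 1/3 stop brighter. Offset with the shutter speed: 13 → 10.

10 s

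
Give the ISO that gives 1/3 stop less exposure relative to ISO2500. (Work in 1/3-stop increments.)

ISO: 2500 → 2000 — 1/3 stop dropped (darker).

ISO 2000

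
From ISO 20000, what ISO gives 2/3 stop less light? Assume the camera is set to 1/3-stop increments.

ISO 12800

ISO: 20000 → 16000 → 12800 — 2/3 stop dropped (darker).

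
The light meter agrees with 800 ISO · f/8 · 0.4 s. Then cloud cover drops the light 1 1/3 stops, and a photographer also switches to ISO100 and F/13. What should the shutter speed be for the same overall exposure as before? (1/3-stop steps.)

Scene light: 1 1/3 stops darker.
ISO: 800 → 640 → 500 → 400 → 320 → 250 → 200 → 160 → 125 → 100 — 3 stops lower (darker).
Aperture: f/8 → f/9 → f/10 → f/11 → f/13 — 1 1/3 stops narrower (darker).
Net so far: 5 2/3 stops darker. Shutter speed: 0.4 → 0.5 → 0.6 → 0.8 → 1 → 1.3 → 1.6 → 2 → 2.5 → 3.2 → 4 → 5 → 6 → 8 → 10 → 13 → 15 → 20.

20 s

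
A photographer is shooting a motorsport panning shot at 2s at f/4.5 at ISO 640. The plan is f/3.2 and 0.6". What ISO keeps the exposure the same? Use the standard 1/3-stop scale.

ISO 1000

Aperture: f/4.5 → f/4 → f/3.5 → f/3.2 — 1 stop larger aperture (brighter).
Shutter speed: 2 → 1.6 → 1.3 → 1 → 0.8 → 0.6 — 1 2/3 stops shorter (darker).
Net change so far: 2/3 stop darker. Offset with the ISO: 640 → 800 → 1000.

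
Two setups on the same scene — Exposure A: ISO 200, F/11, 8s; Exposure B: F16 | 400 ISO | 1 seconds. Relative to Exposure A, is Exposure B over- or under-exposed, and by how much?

Aperture: f/11 → f/16 — 1 stop stopped down (darker).
Shutter speed: 8 → 4 → 2 → 1 — 3 stops faster (darker).
ISO: 200 → 400 — 1 stop raised (brighter).
Net: −1 −3 +1 = −3 stops.

3 stops darker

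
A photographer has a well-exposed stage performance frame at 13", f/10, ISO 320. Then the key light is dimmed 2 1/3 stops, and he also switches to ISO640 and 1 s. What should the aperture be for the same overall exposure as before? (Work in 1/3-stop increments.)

f/1.8

Scene light: 2 1/3 stops darker.
ISO: 320 → 400 → 500 → 640 — 1 stop raised (brighter).
Shutter speed: 13 → 10 → 8 → 6 → 5 → 4 → 3.2 → 2.5 → 2 → 1.6 → 1.3 → 1 — 3 2/3 stops faster (darker).
Net so far: 5 stops darker. Aperture: f/10 → f/9 → f/8 → f/7.1 → f/6.3 → f/5.6 → f/5 → f/4.5 → f/4 → f/3.5 → f/3.2 → f/2.8 → f/2.5 → f/2.2 → f/2 → f/1.8.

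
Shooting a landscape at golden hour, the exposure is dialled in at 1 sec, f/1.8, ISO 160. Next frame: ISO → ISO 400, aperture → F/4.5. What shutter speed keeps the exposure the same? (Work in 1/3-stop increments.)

ISO: 160 → 200 → 250 → 320 → 400 — 1 1/3 stops higher (brighter).
Aperture: f/1.8 → f/2 → f/2.2 → f/2.5 → f/2.8 → f/3.2 → f/3.5 → f/4 → f/4.5 — 2 2/3 stops stopped down (darker).
Net change so far: 1 1/3 stops darker. Offset with the shutter speed: 1 → 1.3 → 1.6 → 2 → 2.5.

2.5 s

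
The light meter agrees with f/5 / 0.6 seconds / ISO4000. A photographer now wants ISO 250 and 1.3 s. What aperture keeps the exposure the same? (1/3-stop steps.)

ISO: 4000 → 3200 → 2500 → 2000 → 1600 → 1250 → 1000 → 800 → 640 → 500 → 400 → 320 → 250 — 4 stops lower (darker).
Shutter speed: 0.6 → 0.8 → 1 → 1.3 — 1 stop slower (brighter).
Net change so far: 3 stops darker. Offset with the aperture: f/5 → f/4.5 → f/4 → f/3.5 → f/3.2 → f/2.8 → f/2.5 → f/2.2 → f/2 → f/1.8.

f/1.8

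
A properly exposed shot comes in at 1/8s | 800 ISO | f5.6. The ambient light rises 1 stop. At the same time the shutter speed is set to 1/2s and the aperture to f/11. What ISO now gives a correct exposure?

ISO 400

Scene light: 1 stop brighter.
Shutter speed: 1/8 → 1/4 → 1/2 — 2 stops longer (brighter).
Aperture: f/5.6 → f/8 → f/11 — 2 stops narrower (darker).
Net so far: 1 stop brighter. ISO: 800 → 400.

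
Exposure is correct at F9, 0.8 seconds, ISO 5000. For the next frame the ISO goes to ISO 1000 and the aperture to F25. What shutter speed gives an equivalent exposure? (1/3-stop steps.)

30 s

ISO: 5000 → 4000 → 3200 → 2500 → 2000 → 1600 → 1250 → 1000 — 2 1/3 stops lower (darker).
Aperture: f/9 → f/10 → f/11 → f/13 → f/14 → f/16 → f/18 → f/20 → f/22 → f/25 — 3 stops narrower (darker).
Net change so far: 5 1/3 stops darker. Offset with the shutter speed: 0.8 → 1 → 1.3 → 1.6 → 2 → 2.5 → 3.2 → 4 → 5 → 6 → 8 → 10 → 13 → 15 → 20 → 25 → 30.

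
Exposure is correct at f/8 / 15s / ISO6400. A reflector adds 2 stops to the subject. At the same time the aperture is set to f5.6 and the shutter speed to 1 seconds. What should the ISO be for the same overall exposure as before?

ISO 12800

Scene light: 2 stops brighter.
Aperture: f/8 → f/5.6 — 1 stop opened up (brighter).
Shutter speed: 15 → 8 → 4 → 2 → 1 — 4 stops faster (darker).
Net so far: 1 stop darker. ISO: 6400 → 12800.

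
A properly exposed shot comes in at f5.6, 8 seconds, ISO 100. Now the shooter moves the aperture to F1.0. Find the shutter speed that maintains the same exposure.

Aperture: f/5.6 → f/4 → f/2.8 → f/2 → f/1.4 → f/1.0 — 5 stops wider (brighter).
Need 5 stops darker from the shutter speed: 8 → 4 → 2 → 1 → 1/2 → 1/4.

1/4s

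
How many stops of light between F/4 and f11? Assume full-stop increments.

3 stops

f/4 → f/5.6 → f/8 → f/11 — count the steps: 3 stops.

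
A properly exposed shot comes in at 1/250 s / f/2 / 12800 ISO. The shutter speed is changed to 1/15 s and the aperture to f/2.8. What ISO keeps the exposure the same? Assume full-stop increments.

Shutter speed: 1/250 → 1/125 → 1/60 → 1/30 → 1/15 — 4 stops longer (brighter).
Aperture: f/2 → f/2.8 — 1 stop stopped down (darker).
Net change so far: 3 stops brighter. Offset with the ISO: 12800 → 6400 → 3200 → 1600.

ISO 1600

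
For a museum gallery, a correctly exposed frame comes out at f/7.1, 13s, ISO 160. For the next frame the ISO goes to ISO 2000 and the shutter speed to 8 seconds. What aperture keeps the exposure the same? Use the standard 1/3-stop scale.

ISO: 160 → 200 → 250 → 320 → 400 → 500 → 640 → 800 → 1000 → 1250 → 1600 → 2000 — 3 2/3 stops higher (brighter).
Shutter speed: 13 → 10 → 8 — 2/3 stop faster (darker).
Net change so far: 3 stops brighter. Offset with the aperture: f/7.1 → f/8 → f/9 → f/10 → f/11 → f/13 → f/14 → f/16 → f/18 → f/20.

f/20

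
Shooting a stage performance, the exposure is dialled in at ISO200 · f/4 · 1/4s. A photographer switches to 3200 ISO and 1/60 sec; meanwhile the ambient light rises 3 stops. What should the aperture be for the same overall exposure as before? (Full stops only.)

f/11

Scene light: 3 stops brighter.
ISO: 200 → 400 → 800 → 1600 → 3200 — 4 stops higher (brighter).
Shutter speed: 1/4 → 1/8 → 1/15 → 1/30 → 1/60 — 4 stops faster (darker).
Net so far: 3 stops brighter. Aperture: f/4 → f/5.6 → f/8 → f/11.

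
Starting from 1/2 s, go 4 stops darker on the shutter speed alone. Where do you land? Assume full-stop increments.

1/30s

Shutter speed: 1/2 → 1/4 → 1/8 → 1/15 → 1/30 — 4 stops shorter (darker).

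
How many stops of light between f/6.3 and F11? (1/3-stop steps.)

1 2/3 stops

f/6.3 → f/7.1 → f/8 → f/9 → f/10 → f/11 — count the steps: 5 third-stops = 1 2/3 stops.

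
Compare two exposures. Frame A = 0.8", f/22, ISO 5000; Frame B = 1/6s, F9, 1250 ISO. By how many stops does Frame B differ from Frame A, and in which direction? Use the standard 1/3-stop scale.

1 2/3 stops darker

Aperture: f/22 → f/20 → f/18 → f/16 → f/14 → f/13 → f/11 → f/10 → f/9 — 2 2/3 stops larger aperture (brighter).
Shutter speed: 0.8 → 0.6 → 0.5 → 0.4 → 0.3 → 1/4 → 1/5 → 1/6 — 2 1/3 stops faster (darker).
ISO: 5000 → 4000 → 3200 → 2500 → 2000 → 1600 → 1250 — 2 stops lower (darker).
Net: +2 2/3 −2 1/3 −2 = −1 2/3 stops.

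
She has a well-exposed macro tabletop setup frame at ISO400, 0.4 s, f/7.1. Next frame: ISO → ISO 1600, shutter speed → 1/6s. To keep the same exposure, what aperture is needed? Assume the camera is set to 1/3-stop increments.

f/9

ISO: 400 → 500 → 640 → 800 → 1000 → 1250 → 1600 — 2 stops higher (brighter).
Shutter speed: 0.4 → 0.3 → 1/4 → 1/5 → 1/6 — 1 1/3 stops faster (darker).
Net change so far: 2/3 stop brighter. Offset with the aperture: f/7.1 → f/8 → f/9.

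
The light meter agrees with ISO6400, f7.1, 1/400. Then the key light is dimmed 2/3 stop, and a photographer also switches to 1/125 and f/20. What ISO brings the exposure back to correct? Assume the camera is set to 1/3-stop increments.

ISO 25600

Scene light: 2/3 stop darker.
Shutter speed: 1/400 → 1/320 → 1/250 → 1/200 → 1/160 → 1/125 — 1 2/3 stops slower (brighter).
Aperture: f/7.1 → f/8 → f/9 → f/10 → f/11 → f/13 → f/14 → f/16 → f/18 → f/20 — 3 stops narrower (darker).
Net so far: 2 stops darker. ISO: 6400 → 8000 → 10000 → 12800 → 16000 → 20000 → 25600.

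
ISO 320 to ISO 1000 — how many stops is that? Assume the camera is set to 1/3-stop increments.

1 2/3 stops

320 → 400 → 500 → 640 → 800 → 1000 — count the steps: 5 third-stops = 1 2/3 stops.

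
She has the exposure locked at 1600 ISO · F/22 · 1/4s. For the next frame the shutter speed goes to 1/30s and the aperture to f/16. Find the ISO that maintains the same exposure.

Shutter speed: 1/4 → 1/8 → 1/15 → 1/30 — 3 stops faster (darker).
Aperture: f/22 → f/16 — 1 stop opened up (brighter).
Net change so far: 2 stops darker. Offset with the ISO: 1600 → 3200 → 6400.

ISO 6400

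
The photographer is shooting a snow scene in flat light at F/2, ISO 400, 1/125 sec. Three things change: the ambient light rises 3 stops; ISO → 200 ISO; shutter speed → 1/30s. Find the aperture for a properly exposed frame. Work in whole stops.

f/8

Scene light: 3 stops brighter.
ISO: 400 → 200 — 1 stop lower (darker).
Shutter speed: 1/125 → 1/60 → 1/30 — 2 stops longer (brighter).
Net so far: 4 stops brighter. Aperture: f/2 → f/2.8 → f/4 → f/5.6 → f/8.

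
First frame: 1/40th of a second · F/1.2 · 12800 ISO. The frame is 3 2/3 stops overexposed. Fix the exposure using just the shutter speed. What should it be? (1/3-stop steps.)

Overexposed by 3 2/3 stops → need 3 2/3 stops darker.
Shutter speed: 1/40 → 1/50 → 1/60 → 1/80 → 1/100 → 1/125 → 1/160 → 1/200 → 1/250 → 1/320 → 1/400 → 1/500.

1/500s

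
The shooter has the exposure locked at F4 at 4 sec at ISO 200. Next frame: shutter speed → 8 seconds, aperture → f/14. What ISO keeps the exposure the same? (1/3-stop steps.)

ISO 1250

Shutter speed: 4 → 5 → 6 → 8 — 1 stop longer (brighter).
Aperture: f/4 → f/4.5 → f/5 → f/5.6 → f/6.3 → f/7.1 → f/8 → f/9 → f/10 → f/11 → f/13 → f/14 — 3 2/3 stops stopped down (darker).
Net change so far: 2 2/3 stops darker. Offset with the ISO: 200 → 250 → 320 → 400 → 500 → 640 → 800 → 1000 → 1250.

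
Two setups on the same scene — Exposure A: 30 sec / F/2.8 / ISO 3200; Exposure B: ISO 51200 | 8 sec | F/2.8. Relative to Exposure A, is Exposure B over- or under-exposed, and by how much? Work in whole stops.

2 stops brighter

Aperture: unchanged.
Shutter speed: 30 → 15 → 8 — 2 stops faster (darker).
ISO: 3200 → 6400 → 12800 → 25600 → 51200 — 4 stops raised (brighter).
Net: −2 +4 = +2 stops.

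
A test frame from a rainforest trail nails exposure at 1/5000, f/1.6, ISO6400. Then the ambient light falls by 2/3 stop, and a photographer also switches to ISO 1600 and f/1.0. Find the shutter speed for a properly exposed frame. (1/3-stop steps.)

Scene light: 2/3 stop darker.
ISO: 6400 → 5000 → 4000 → 3200 → 2500 → 2000 → 1600 — 2 stops lower (darker).
Aperture: f/1.6 → f/1.4 → f/1.2 → f/1.1 → f/1.0 — 1 1/3 stops wider (brighter).
Net so far: 1 1/3 stops darker. Shutter speed: 1/5000 → 1/4000 → 1/3200 → 1/2500 → 1/2000.

1/2000s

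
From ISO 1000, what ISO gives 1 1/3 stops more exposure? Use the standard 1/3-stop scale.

ISO 2500

ISO: 1000 → 1250 → 1600 → 2000 → 2500 — 1 1/3 stops raised (brighter).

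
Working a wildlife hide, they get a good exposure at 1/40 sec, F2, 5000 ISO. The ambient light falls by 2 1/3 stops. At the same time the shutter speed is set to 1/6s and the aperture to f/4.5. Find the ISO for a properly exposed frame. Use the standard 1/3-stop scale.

ISO 20000

Scene light: 2 1/3 stops darker.
Shutter speed: 1/40 → 1/30 → 1/25 → 1/20 → 1/15 → 1/13 → 1/10 → 1/8 → 1/6 — 2 2/3 stops slower (brighter).
Aperture: f/2 → f/2.2 → f/2.5 → f/2.8 → f/3.2 → f/3.5 → f/4 → f/4.5 — 2 1/3 stops narrower (darker).
Net so far: 2 stops darker. ISO: 5000 → 6400 → 8000 → 10000 → 12800 → 16000 → 20000.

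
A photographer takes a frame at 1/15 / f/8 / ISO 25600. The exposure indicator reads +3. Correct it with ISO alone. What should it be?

ISO 3200

Overexposed by 3 stops → need 3 stops darker.
ISO: 25600 → 12800 → 6400 → 3200.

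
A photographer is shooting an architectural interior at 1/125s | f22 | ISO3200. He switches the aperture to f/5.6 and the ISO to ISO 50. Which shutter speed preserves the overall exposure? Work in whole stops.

1/30s

Aperture: f/22 → f/16 → f/11 → f/8 → f/5.6 — 4 stops opened up (brighter).
ISO: 3200 → 1600 → 800 → 400 → 200 → 100 → 50 — 6 stops lower (darker).
Net change so far: 2 stops darker. Offset with the shutter speed: 1/125 → 1/60 → 1/30.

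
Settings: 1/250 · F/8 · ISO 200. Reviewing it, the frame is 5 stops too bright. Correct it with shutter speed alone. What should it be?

1/8000s

Overexposed by 5 stops → need 5 stops darker.
Shutter speed: 1/250 → 1/500 → 1/1000 → 1/2000 → 1/4000 → 1/8000.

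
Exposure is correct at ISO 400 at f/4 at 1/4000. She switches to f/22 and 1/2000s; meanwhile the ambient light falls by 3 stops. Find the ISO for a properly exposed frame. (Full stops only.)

ISO 51200

Scene light: 3 stops darker.
Aperture: f/4 → f/5.6 → f/8 → f/11 → f/16 → f/22 — 5 stops smaller aperture (darker).
Shutter speed: 1/4000 → 1/2000 — 1 stop longer (brighter).
Net so far: 7 stops darker. ISO: 400 → 800 → 1600 → 3200 → 6400 → 12800 → 25600 → 51200.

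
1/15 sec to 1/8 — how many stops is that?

1 stop

1/15 → 1/8 — count the steps: 1 stop.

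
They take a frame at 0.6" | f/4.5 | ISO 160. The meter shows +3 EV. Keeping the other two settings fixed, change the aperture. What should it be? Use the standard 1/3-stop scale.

f/13

Overexposed by 3 stops → need 3 stops darker.
Aperture: f/4.5 → f/5 → f/5.6 → f/6.3 → f/7.1 → f/8 → f/9 → f/10 → f/11 → f/13.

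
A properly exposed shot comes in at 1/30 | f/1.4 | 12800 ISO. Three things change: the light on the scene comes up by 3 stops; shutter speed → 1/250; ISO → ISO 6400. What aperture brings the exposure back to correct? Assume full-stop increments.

f/1.0

Scene light: 3 stops brighter.
Shutter speed: 1/30 → 1/60 → 1/125 → 1/250 — 3 stops faster (darker).
ISO: 12800 → 6400 — 1 stop dropped (darker).
Net so far: 1 stop darker. Aperture: f/1.4 → f/1.0.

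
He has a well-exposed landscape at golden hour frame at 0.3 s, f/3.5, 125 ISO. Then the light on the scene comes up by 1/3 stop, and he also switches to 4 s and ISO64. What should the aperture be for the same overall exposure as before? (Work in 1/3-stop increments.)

f/10

Scene light: 1/3 stop brighter.
Shutter speed: 0.3 → 0.4 → 0.5 → 0.6 → 0.8 → 1 → 1.3 → 1.6 → 2 → 2.5 → 3.2 → 4 — 3 2/3 stops longer (brighter).
ISO: 125 → 100 → 80 → 64 — 1 stop dropped (darker).
Net so far: 3 stops brighter. Aperture: f/3.5 → f/4 → f/4.5 → f/5 → f/5.6 → f/6.3 → f/7.1 → f/8 → f/9 → f/10.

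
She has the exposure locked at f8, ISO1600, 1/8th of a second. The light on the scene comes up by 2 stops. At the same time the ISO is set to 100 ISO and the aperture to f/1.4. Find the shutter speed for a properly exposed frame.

Scene light: 2 stops brighter.
ISO: 1600 → 800 → 400 → 200 → 100 — 4 stops dropped (darker).
Aperture: f/8 → f/5.6 → f/4 → f/2.8 → f/2 → f/1.4 — 5 stops opened up (brighter).
Net so far: 3 stops brighter. Shutter speed: 1/8 → 1/15 → 1/30 → 1/60.

1/60s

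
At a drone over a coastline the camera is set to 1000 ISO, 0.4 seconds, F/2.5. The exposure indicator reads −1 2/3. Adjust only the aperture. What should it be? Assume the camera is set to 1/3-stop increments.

Underexposed by 1 2/3 stops → need 1 2/3 stops brighter.
Aperture: f/2.5 → f/2.2 → f/2 → f/1.8 → f/1.6 → f/1.4.

f/1.4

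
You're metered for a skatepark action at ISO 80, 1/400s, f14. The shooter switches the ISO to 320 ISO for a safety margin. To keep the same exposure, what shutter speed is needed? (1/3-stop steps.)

ISO: 80 → 100 → 125 → 160 → 200 → 250 → 320 — 2 stops raised (brighter).
Need 2 stops darker from the shutter speed: 1/400 → 1/500 → 1/640 → 1/800 → 1/1000 → 1/1250 → 1/1600.

1/1600s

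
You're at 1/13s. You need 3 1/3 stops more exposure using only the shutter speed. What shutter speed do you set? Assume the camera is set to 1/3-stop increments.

Shutter speed: 1/13 → 1/10 → 1/8 → 1/6 → 1/5 → 1/4 → 0.3 → 0.4 → 0.5 → 0.6 → 0.8 — 3 1/3 stops slower (brighter).

0.8 s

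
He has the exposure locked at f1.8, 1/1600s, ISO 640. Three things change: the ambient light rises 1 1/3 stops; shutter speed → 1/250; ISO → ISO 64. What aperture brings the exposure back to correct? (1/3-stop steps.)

f/2.2

Scene light: 1 1/3 stops brighter.
Shutter speed: 1/1600 → 1/1250 → 1/1000 → 1/800 → 1/640 → 1/500 → 1/400 → 1/320 → 1/250 — 2 2/3 stops slower (brighter).
ISO: 640 → 500 → 400 → 320 → 250 → 200 → 160 → 125 → 100 → 80 → 64 — 3 1/3 stops lower (darker).
Net so far: 2/3 stop brighter. Aperture: f/1.8 → f/2 → f/2.2.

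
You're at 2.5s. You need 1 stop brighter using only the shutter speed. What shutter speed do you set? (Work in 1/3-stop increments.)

5 s

Shutter speed: 2.5 → 3.2 → 4 → 5 — 1 stop longer (brighter).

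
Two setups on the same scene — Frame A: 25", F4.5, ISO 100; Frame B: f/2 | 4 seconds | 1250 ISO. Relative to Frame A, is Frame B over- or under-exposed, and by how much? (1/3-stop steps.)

Aperture: f/4.5 → f/4 → f/3.5 → f/3.2 → f/2.8 → f/2.5 → f/2.2 → f/2 — 2 1/3 stops wider (brighter).
Shutter speed: 25 → 20 → 15 → 13 → 10 → 8 → 6 → 5 → 4 — 2 2/3 stops faster (darker).
ISO: 100 → 125 → 160 → 200 → 250 → 320 → 400 → 500 → 640 → 800 → 1000 → 1250 — 3 2/3 stops raised (brighter).
Net: +2 1/3 −2 2/3 +3 2/3 = +3 1/3 stops.

3 1/3 stops brighter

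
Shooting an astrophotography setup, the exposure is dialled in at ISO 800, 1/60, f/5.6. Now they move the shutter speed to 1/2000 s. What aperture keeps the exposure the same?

Shutter speed: 1/60 → 1/125 → 1/250 → 1/500 → 1/1000 → 1/2000 — 5 stops shorter (darker).
Need 5 stops brighter from the aperture: f/5.6 → f/4 → f/2.8 → f/2 → f/1.4 → f/1.0.

f/1.0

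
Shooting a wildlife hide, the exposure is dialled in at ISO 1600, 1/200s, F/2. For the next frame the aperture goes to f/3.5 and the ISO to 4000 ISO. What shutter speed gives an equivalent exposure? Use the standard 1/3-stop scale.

Aperture: f/2 → f/2.2 → f/2.5 → f/2.8 → f/3.2 → f/3.5 — 1 2/3 stops stopped down (darker).
ISO: 1600 → 2000 → 2500 → 3200 → 4000 — 1 1/3 stops higher (brighter).
Net change so far: 1/3 stop darker. Offset with the shutter speed: 1/200 → 1/160.

1/160s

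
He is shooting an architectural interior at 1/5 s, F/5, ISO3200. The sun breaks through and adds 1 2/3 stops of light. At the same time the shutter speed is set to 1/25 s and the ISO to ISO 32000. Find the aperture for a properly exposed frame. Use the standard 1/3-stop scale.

f/13

Scene light: 1 2/3 stops brighter.
Shutter speed: 1/5 → 1/6 → 1/8 → 1/10 → 1/13 → 1/15 → 1/20 → 1/25 — 2 1/3 stops shorter (darker).
ISO: 3200 → 4000 → 5000 → 6400 → 8000 → 10000 → 12800 → 16000 → 20000 → 25600 → 32000 — 3 1/3 stops higher (brighter).
Net so far: 2 2/3 stops brighter. Aperture: f/5 → f/5.6 → f/6.3 → f/7.1 → f/8 → f/9 → f/10 → f/11 → f/13.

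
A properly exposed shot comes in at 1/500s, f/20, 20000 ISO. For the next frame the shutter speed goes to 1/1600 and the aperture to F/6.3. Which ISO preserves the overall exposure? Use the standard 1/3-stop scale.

Shutter speed: 1/500 → 1/640 → 1/800 → 1/1000 → 1/1250 → 1/1600 — 1 2/3 stops faster (darker).
Aperture: f/20 → f/18 → f/16 → f/14 → f/13 → f/11 → f/10 → f/9 → f/8 → f/7.1 → f/6.3 — 3 1/3 stops opened up (brighter).
Net change so far: 1 2/3 stops brighter. Offset with the ISO: 20000 → 16000 → 12800 → 10000 → 8000 → 6400.

ISO 6400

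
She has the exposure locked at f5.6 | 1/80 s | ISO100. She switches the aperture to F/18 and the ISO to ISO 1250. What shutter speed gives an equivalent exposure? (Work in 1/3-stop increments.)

1/100s

Aperture: f/5.6 → f/6.3 → f/7.1 → f/8 → f/9 → f/10 → f/11 → f/13 → f/14 → f/16 → f/18 — 3 1/3 stops narrower (darker).
ISO: 100 → 125 → 160 → 200 → 250 → 320 → 400 → 500 → 640 → 800 → 1000 → 1250 — 3 2/3 stops raised (brighter).
Net change so far: 1/3 stop brighter. Offset with the shutter speed: 1/80 → 1/100.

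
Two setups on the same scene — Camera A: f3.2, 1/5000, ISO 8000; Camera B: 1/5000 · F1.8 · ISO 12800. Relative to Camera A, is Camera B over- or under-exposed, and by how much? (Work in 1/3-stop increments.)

Aperture: f/3.2 → f/2.8 → f/2.5 → f/2.2 → f/2 → f/1.8 — 1 2/3 stops opened up (brighter).
Shutter speed: unchanged.
ISO: 8000 → 10000 → 12800 — 2/3 stop raised (brighter).
Net: +1 2/3 +2/3 = +2 1/3 stops.

2 1/3 stops brighter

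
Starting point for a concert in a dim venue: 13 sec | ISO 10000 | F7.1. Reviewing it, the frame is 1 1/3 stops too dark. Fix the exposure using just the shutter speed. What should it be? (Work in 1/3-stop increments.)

30 s

Underexposed by 1 1/3 stops → need 1 1/3 stops brighter.
Shutter speed: 13 → 15 → 20 → 25 → 30.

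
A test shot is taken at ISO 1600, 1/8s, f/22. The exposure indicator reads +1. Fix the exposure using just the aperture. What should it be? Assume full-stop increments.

Overexposed by 1 stop → need 1 stop darker.
Aperture: f/22 → f/32.

f/32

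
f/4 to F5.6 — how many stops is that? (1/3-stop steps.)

1 stop

f/4 → f/4.5 → f/5 → f/5.6 — count the steps: 3 third-stops = 1 stop.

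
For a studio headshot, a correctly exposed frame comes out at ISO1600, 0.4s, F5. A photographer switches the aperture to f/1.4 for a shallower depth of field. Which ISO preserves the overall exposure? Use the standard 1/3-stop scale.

ISO 125

Aperture: f/5 → f/4.5 → f/4 → f/3.5 → f/3.2 → f/2.8 → f/2.5 → f/2.2 → f/2 → f/1.8 → f/1.6 → f/1.4 — 3 2/3 stops opened up (brighter).
Need 3 2/3 stops darker from the ISO: 1600 → 1250 → 1000 → 800 → 640 → 500 → 400 → 320 → 250 → 200 → 160 → 125.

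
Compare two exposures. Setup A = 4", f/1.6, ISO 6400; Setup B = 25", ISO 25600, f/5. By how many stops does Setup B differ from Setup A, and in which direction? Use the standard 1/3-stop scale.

1 1/3 stops brighter

Aperture: f/1.6 → f/1.8 → f/2 → f/2.2 → f/2.5 → f/2.8 → f/3.2 → f/3.5 → f/4 → f/4.5 → f/5 — 3 1/3 stops narrower (darker).
Shutter speed: 4 → 5 → 6 → 8 → 10 → 13 → 15 → 20 → 25 — 2 2/3 stops slower (brighter).
ISO: 6400 → 8000 → 10000 → 12800 → 16000 → 20000 → 25600 — 2 stops higher (brighter).
Net: −3 1/3 +2 2/3 +2 = +1 1/3 stops.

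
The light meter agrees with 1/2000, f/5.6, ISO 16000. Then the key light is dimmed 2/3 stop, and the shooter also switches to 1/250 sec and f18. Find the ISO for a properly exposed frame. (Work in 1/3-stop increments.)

ISO 32000

Scene light: 2/3 stop darker.
Shutter speed: 1/2000 → 1/1600 → 1/1250 → 1/1000 → 1/800 → 1/640 → 1/500 → 1/400 → 1/320 → 1/250 — 3 stops slower (brighter).
Aperture: f/5.6 → f/6.3 → f/7.1 → f/8 → f/9 → f/10 → f/11 → f/13 → f/14 → f/16 → f/18 — 3 1/3 stops narrower (darker).
Net so far: 1 stop darker. ISO: 16000 → 20000 → 25600 → 32000.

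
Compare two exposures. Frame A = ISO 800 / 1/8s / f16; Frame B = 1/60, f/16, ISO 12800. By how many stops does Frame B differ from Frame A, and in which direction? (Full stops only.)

Aperture: unchanged.
Shutter speed: 1/8 → 1/15 → 1/30 → 1/60 — 3 stops shorter (darker).
ISO: 800 → 1600 → 3200 → 6400 → 12800 — 4 stops raised (brighter).
Net: −3 +4 = +1 stop.

1 stop brighter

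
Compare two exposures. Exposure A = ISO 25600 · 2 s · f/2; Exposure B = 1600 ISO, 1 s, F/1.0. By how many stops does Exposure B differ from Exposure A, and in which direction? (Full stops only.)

3 stops darker

Aperture: f/2 → f/1.4 → f/1.0 — 2 stops larger aperture (brighter).
Shutter speed: 2 → 1 — 1 stop shorter (darker).
ISO: 25600 → 12800 → 6400 → 3200 → 1600 — 4 stops lower (darker).
Net: +2 −1 −4 = −3 stops.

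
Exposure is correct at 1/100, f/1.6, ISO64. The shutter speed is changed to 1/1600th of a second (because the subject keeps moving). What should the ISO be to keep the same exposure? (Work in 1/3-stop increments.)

Shutter speed: 1/100 → 1/125 → 1/160 → 1/200 → 1/250 → 1/320 → 1/400 → 1/500 → 1/640 → 1/800 → 1/1000 → 1/1250 → 1/1600 — 4 stops shorter (darker).
Need 4 stops brighter from the ISO: 64 → 80 → 100 → 125 → 160 → 200 → 250 → 320 → 400 → 500 → 640 → 800 → 1000.

ISO 1000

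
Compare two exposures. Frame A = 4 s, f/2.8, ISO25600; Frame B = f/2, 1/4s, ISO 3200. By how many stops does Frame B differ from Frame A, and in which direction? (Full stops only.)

6 stops darker

Aperture: f/2.8 → f/2 — 1 stop wider (brighter).
Shutter speed: 4 → 2 → 1 → 1/2 → 1/4 — 4 stops shorter (darker).
ISO: 25600 → 12800 → 6400 → 3200 — 3 stops dropped (darker).
Net: +1 −4 −3 = −6 stops.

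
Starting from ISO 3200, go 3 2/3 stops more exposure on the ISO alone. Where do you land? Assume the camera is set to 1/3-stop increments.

ISO: 3200 → 4000 → 5000 → 6400 → 8000 → 10000 → 12800 → 16000 → 20000 → 25600 → 32000 → 40000 — 3 2/3 stops raised (brighter).

ISO 40000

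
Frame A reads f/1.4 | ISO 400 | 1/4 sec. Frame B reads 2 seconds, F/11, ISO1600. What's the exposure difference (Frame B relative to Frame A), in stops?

Aperture: f/1.4 → f/2 → f/2.8 → f/4 → f/5.6 → f/8 → f/11 — 6 stops stopped down (darker).
Shutter speed: 1/4 → 1/2 → 1 → 2 — 3 stops slower (brighter).
ISO: 400 → 800 → 1600 — 2 stops raised (brighter).
Net: −6 +3 +2 = −1 stop.

1 stop darker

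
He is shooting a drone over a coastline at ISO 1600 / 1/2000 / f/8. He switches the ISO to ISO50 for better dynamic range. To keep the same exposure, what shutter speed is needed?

ISO: 1600 → 800 → 400 → 200 → 100 → 50 — 5 stops dropped (darker).
Need 5 stops brighter from the shutter speed: 1/2000 → 1/1000 → 1/500 → 1/250 → 1/125 → 1/60.

1/60s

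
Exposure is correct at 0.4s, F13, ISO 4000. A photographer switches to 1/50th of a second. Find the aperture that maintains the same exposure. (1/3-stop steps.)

f/2.8

Shutter speed: 0.4 → 0.3 → 1/4 → 1/5 → 1/6 → 1/8 → 1/10 → 1/13 → 1/15 → 1/20 → 1/25 → 1/30 → 1/40 → 1/50 — 4 1/3 stops faster (darker).
Need 4 1/3 stops brighter from the aperture: f/13 → f/11 → f/10 → f/9 → f/8 → f/7.1 → f/6.3 → f/5.6 → f/5 → f/4.5 → f/4 → f/3.5 → f/3.2 → f/2.8.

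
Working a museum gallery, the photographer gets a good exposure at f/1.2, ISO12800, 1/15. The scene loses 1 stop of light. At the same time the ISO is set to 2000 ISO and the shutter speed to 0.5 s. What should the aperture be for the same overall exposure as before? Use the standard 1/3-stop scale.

f/1.0

Scene light: 1 stop darker.
ISO: 12800 → 10000 → 8000 → 6400 → 5000 → 4000 → 3200 → 2500 → 2000 — 2 2/3 stops dropped (darker).
Shutter speed: 1/15 → 1/13 → 1/10 → 1/8 → 1/6 → 1/5 → 1/4 → 0.3 → 0.4 → 0.5 — 3 stops slower (brighter).
Net so far: 2/3 stop darker. Aperture: f/1.2 → f/1.1 → f/1.0.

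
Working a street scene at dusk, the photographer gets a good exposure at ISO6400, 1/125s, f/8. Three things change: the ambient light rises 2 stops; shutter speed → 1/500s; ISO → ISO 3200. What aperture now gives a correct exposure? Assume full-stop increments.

f/5.6

Scene light: 2 stops brighter.
Shutter speed: 1/125 → 1/250 → 1/500 — 2 stops faster (darker).
ISO: 6400 → 3200 — 1 stop dropped (darker).
Net so far: 1 stop darker. Aperture: f/8 → f/5.6.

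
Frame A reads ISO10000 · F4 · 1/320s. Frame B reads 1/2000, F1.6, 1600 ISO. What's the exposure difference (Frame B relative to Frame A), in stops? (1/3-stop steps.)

2 2/3 stops darker

Aperture: f/4 → f/3.5 → f/3.2 → f/2.8 → f/2.5 → f/2.2 → f/2 → f/1.8 → f/1.6 — 2 2/3 stops larger aperture (brighter).
Shutter speed: 1/320 → 1/400 → 1/500 → 1/640 → 1/800 → 1/1000 → 1/1250 → 1/1600 → 1/2000 — 2 2/3 stops faster (darker).
ISO: 10000 → 8000 → 6400 → 5000 → 4000 → 3200 → 2500 → 2000 → 1600 — 2 2/3 stops dropped (darker).
Net: +2 2/3 −2 2/3 −2 2/3 = −2 2/3 stops.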